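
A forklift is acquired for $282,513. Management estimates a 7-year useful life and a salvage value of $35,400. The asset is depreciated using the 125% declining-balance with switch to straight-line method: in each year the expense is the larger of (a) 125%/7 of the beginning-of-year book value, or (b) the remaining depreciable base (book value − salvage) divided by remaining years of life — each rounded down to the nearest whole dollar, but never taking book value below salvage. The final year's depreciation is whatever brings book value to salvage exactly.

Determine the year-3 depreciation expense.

Depreciable base = $282,513 − $35,400 = $247,113.
Year 1: DB = ⌊$282,513 × 125%/7⌋ = $50,448; SL = ⌊$247,113/7⌋ = $35,301 → take DB $50,448. Book value $232,065.
Year 2: DB = ⌊$232,065 × 125%/7⌋ = $41,440; SL = ⌊$196,665/6⌋ = $32,777 → take DB $41,440. Book value $190,625.
Year 3: DB = ⌊$190,625 × 125%/7⌋ = $34,040; SL = ⌊$155,225/5⌋ = $31,045 → take DB $34,040. Book value $156,585.

$34,040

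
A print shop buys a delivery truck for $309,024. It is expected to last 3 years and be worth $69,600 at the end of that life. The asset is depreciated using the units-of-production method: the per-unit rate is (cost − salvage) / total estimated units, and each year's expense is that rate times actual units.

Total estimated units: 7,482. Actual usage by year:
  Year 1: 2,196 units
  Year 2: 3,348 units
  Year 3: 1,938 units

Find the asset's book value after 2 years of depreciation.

Depreciable base = $309,024 − $69,600 = $239,424.
Rate = $239,424 / 7,482 units = $32 per unit.
Year 1: 2,196 × $32 = $70,272. Book value $238,752.
Year 2: 3,348 × $32 = $107,136. Book value $131,616.

$131,616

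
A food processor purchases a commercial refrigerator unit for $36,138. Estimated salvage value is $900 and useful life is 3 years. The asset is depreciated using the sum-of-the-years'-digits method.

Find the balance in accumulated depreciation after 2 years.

$29,365

Depreciable base = $36,138 − $900 = $35,238.
Sum of the years' digits = 3+2+1 = 6.
Year 1: $35,238 × 3/6 = $17,619. Book value $18,519.
Year 2: $35,238 × 2/6 = $11,746. Book value $6,773.
Accumulated through year 2 = $36,138 − $6,773 = $29,365.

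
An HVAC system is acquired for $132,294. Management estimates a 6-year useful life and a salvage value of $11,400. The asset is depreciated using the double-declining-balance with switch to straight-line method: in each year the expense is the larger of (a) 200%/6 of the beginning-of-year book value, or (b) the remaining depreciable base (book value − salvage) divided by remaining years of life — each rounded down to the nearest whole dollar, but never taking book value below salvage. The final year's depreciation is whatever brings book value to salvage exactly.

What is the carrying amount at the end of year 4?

Depreciable base = $132,294 − $11,400 = $120,894.
Year 1: DB = ⌊$132,294 × 200%/6⌋ = $44,098; SL = ⌊$120,894/6⌋ = $20,149 → take DB $44,098. Book value $88,196.
Year 2: DB = ⌊$88,196 × 200%/6⌋ = $29,398; SL = ⌊$76,796/5⌋ = $15,359 → take DB $29,398. Book value $58,798.
Year 3: DB = ⌊$58,798 × 200%/6⌋ = $19,599; SL = ⌊$47,398/4⌋ = $11,849 → take DB $19,599. Book value $39,199.
Year 4: DB = ⌊$39,199 × 200%/6⌋ = $13,066; SL = ⌊$27,799/3⌋ = $9,266 → take DB $13,066. Book value $26,133.

$26,133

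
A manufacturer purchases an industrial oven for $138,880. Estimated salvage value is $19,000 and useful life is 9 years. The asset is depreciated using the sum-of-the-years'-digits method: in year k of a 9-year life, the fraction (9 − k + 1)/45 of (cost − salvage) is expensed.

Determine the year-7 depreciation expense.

$7,992

Depreciable base = $138,880 − $19,000 = $119,880.
Sum of the years' digits = 9+8+7+6+5+4+3+2+1 = 45.
Year 1: $119,880 × 9/45 = $23,976. Book value $114,904.
Year 2: $119,880 × 8/45 = $21,312. Book value $93,592.
Year 3: $119,880 × 7/45 = $18,648. Book value $74,944.
Year 4: $119,880 × 6/45 = $15,984. Book value $58,960.
Year 5: $119,880 × 5/45 = $13,320. Book value $45,640.
Year 6: $119,880 × 4/45 = $10,656. Book value $34,984.
Year 7: $119,880 × 3/45 = $7,992. Book value $26,992.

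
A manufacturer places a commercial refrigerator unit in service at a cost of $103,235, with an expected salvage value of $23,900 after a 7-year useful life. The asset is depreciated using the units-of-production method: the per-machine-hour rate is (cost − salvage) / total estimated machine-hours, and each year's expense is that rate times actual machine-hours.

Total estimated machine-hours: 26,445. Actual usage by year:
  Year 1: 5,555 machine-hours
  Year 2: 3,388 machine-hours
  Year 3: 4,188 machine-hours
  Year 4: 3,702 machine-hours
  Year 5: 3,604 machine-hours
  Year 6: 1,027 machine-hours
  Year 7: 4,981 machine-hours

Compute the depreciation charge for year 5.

$10,812

Depreciable base = $103,235 − $23,900 = $79,335.
Rate = $79,335 / 26,445 machine-hours = $3 per machine-hour.
Year 1: 5,555 × $3 = $16,665. Book value $86,570.
Year 2: 3,388 × $3 = $10,164. Book value $76,406.
Year 3: 4,188 × $3 = $12,564. Book value $63,842.
Year 4: 3,702 × $3 = $11,106. Book value $52,736.
Year 5: 3,604 × $3 = $10,812. Book value $41,924.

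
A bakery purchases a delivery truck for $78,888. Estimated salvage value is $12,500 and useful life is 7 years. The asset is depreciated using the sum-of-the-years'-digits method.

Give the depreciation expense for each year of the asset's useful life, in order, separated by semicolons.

Depreciable base = $78,888 − $12,500 = $66,388.
Sum of the years' digits = 7+6+5+4+3+2+1 = 28.
Year 1: $66,388 × 7/28 = $16,597. Book value $62,291.
Year 2: $66,388 × 6/28 = $14,226. Book value $48,065.
Year 3: $66,388 × 5/28 = $11,855. Book value $36,210.
Year 4: $66,388 × 4/28 = $9,484. Book value $26,726.
Year 5: $66,388 × 3/28 = $7,113. Book value $19,613.
Year 6: $66,388 × 2/28 = $4,742. Book value $14,871.
Year 7: $66,388 × 1/28 = $2,371. Book value $12,500.

$16,597; $14,226; $11,855; $9,484; $7,113; $4,742; $2,371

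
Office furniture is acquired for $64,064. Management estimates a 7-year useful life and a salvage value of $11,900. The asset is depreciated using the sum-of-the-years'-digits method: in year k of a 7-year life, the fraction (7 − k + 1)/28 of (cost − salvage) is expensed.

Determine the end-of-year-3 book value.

$30,530

Depreciable base = $64,064 − $11,900 = $52,164.
Sum of the years' digits = 7+6+5+4+3+2+1 = 28.
Year 1: $52,164 × 7/28 = $13,041. Book value $51,023.
Year 2: $52,164 × 6/28 = $11,178. Book value $39,845.
Year 3: $52,164 × 5/28 = $9,315. Book value $30,530.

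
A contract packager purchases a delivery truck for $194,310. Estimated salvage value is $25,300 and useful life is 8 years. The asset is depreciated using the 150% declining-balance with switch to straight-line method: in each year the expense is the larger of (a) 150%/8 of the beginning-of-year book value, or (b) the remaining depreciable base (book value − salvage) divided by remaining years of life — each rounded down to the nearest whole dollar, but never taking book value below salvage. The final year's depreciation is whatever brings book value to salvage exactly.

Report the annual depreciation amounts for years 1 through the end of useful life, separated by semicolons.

$36,433; $29,601; $24,051; $19,542; $15,878; $14,501; $14,502; $14,502

Depreciable base = $194,310 − $25,300 = $169,010.
Year 1: DB = ⌊$194,310 × 150%/8⌋ = $36,433; SL = ⌊$169,010/8⌋ = $21,126 → take DB $36,433. Book value $157,877.
Year 2: DB = ⌊$157,877 × 150%/8⌋ = $29,601; SL = ⌊$132,577/7⌋ = $18,939 → take DB $29,601. Book value $128,276.
Year 3: DB = ⌊$128,276 × 150%/8⌋ = $24,051; SL = ⌊$102,976/6⌋ = $17,162 → take DB $24,051. Book value $104,225.
Year 4: DB = ⌊$104,225 × 150%/8⌋ = $19,542; SL = ⌊$78,925/5⌋ = $15,785 → take DB $19,542. Book value $84,683.
Year 5: DB = ⌊$84,683 × 150%/8⌋ = $15,878; SL = ⌊$59,383/4⌋ = $14,845 → take DB $15,878. Book value $68,805.
Year 6: DB = ⌊$68,805 × 150%/8⌋ = $12,900; SL = ⌊$43,505/3⌋ = $14,501 → take SL $14,501. Book value $54,304.
Year 7: DB = ⌊$54,304 × 150%/8⌋ = $10,182; SL = ⌊$29,004/2⌋ = $14,502 → take SL $14,502. Book value $39,802.
Year 8 (final): $39,802 − $25,300 = $14,502. Book value $25,300.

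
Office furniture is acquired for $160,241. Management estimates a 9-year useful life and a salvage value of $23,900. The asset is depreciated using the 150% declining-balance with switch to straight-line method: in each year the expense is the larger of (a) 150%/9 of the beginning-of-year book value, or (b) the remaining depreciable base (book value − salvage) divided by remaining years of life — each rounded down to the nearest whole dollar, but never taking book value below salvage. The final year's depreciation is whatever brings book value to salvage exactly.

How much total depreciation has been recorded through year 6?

$106,574

Depreciable base = $160,241 − $23,900 = $136,341.
Year 1: DB = ⌊$160,241 × 150%/9⌋ = $26,706; SL = ⌊$136,341/9⌋ = $15,149 → take DB $26,706. Book value $133,535.
Year 2: DB = ⌊$133,535 × 150%/9⌋ = $22,255; SL = ⌊$109,635/8⌋ = $13,704 → take DB $22,255. Book value $111,280.
Year 3: DB = ⌊$111,280 × 150%/9⌋ = $18,546; SL = ⌊$87,380/7⌋ = $12,482 → take DB $18,546. Book value $92,734.
Year 4: DB = ⌊$92,734 × 150%/9⌋ = $15,455; SL = ⌊$68,834/6⌋ = $11,472 → take DB $15,455. Book value $77,279.
Year 5: DB = ⌊$77,279 × 150%/9⌋ = $12,879; SL = ⌊$53,379/5⌋ = $10,675 → take DB $12,879. Book value $64,400.
Year 6: DB = ⌊$64,400 × 150%/9⌋ = $10,733; SL = ⌊$40,500/4⌋ = $10,125 → take DB $10,733. Book value $53,667.
Accumulated through year 6 = $160,241 − $53,667 = $106,574.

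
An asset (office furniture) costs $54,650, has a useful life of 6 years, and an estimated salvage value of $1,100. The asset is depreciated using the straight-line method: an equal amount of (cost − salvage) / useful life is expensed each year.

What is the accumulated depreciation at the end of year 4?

Depreciable base = $54,650 − $1,100 = $53,550.
Annual expense = $53,550 / 6 = $8,925.
End of year 1: book value $45,725.
End of year 2: book value $36,800.
End of year 3: book value $27,875.
End of year 4: book value $18,950.
Accumulated through year 4 = $54,650 − $18,950 = $35,700.

$35,700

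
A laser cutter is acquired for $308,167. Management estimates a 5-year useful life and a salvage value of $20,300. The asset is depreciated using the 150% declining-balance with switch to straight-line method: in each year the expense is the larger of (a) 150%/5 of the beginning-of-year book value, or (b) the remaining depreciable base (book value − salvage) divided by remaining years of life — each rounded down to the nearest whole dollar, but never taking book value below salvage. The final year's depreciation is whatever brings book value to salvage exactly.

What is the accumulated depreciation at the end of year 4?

$245,166

Depreciable base = $308,167 − $20,300 = $287,867.
Year 1: DB = ⌊$308,167 × 150%/5⌋ = $92,450; SL = ⌊$287,867/5⌋ = $57,573 → take DB $92,450. Book value $215,717.
Year 2: DB = ⌊$215,717 × 150%/5⌋ = $64,715; SL = ⌊$195,417/4⌋ = $48,854 → take DB $64,715. Book value $151,002.
Year 3: DB = ⌊$151,002 × 150%/5⌋ = $45,300; SL = ⌊$130,702/3⌋ = $43,567 → take DB $45,300. Book value $105,702.
Year 4: DB = ⌊$105,702 × 150%/5⌋ = $31,710; SL = ⌊$85,402/2⌋ = $42,701 → take SL $42,701. Book value $63,001.
Accumulated through year 4 = $308,167 − $63,001 = $245,166.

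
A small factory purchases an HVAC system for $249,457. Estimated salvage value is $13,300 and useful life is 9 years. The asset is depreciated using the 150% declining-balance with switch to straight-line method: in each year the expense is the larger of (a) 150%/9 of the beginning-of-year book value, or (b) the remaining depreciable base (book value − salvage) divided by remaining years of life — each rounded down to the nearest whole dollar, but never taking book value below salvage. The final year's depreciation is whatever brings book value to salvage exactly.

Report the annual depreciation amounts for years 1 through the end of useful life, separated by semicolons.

$41,576; $34,646; $28,872; $24,060; $21,400; $21,400; $21,401; $21,401; $21,401

Depreciable base = $249,457 − $13,300 = $236,157.
Year 1: DB = ⌊$249,457 × 150%/9⌋ = $41,576; SL = ⌊$236,157/9⌋ = $26,239 → take DB $41,576. Book value $207,881.
Year 2: DB = ⌊$207,881 × 150%/9⌋ = $34,646; SL = ⌊$194,581/8⌋ = $24,322 → take DB $34,646. Book value $173,235.
Year 3: DB = ⌊$173,235 × 150%/9⌋ = $28,872; SL = ⌊$159,935/7⌋ = $22,847 → take DB $28,872. Book value $144,363.
Year 4: DB = ⌊$144,363 × 150%/9⌋ = $24,060; SL = ⌊$131,063/6⌋ = $21,843 → take DB $24,060. Book value $120,303.
Year 5: DB = ⌊$120,303 × 150%/9⌋ = $20,050; SL = ⌊$107,003/5⌋ = $21,400 → take SL $21,400. Book value $98,903.
Year 6: DB = ⌊$98,903 × 150%/9⌋ = $16,483; SL = ⌊$85,603/4⌋ = $21,400 → take SL $21,400. Book value $77,503.
Year 7: DB = ⌊$77,503 × 150%/9⌋ = $12,917; SL = ⌊$64,203/3⌋ = $21,401 → take SL $21,401. Book value $56,102.
Year 8: DB = ⌊$56,102 × 150%/9⌋ = $9,350; SL = ⌊$42,802/2⌋ = $21,401 → take SL $21,401. Book value $34,701.
Year 9 (final): $34,701 − $13,300 = $21,401. Book value $13,300.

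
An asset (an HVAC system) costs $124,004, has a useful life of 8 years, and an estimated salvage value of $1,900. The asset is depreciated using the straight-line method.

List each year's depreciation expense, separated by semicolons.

Depreciable base = $124,004 − $1,900 = $122,104.
Annual expense = $122,104 / 8 = $15,263.
End of year 1: book value $108,741.
End of year 2: book value $93,478.
End of year 3: book value $78,215.
End of year 4: book value $62,952.
End of year 5: book value $47,689.
End of year 6: book value $32,426.
End of year 7: book value $17,163.
End of year 8: book value $1,900.

$15,263; $15,263; $15,263; $15,263; $15,263; $15,263; $15,263; $15,263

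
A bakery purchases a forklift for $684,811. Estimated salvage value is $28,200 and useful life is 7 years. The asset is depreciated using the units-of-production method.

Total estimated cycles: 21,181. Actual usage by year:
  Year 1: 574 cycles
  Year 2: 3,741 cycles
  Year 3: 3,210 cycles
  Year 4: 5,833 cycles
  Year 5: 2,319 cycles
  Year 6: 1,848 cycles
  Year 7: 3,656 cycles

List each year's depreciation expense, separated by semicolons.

$17,794; $115,971; $99,510; $180,823; $71,889; $57,288; $113,336

Depreciable base = $684,811 − $28,200 = $656,611.
Rate = $656,611 / 21,181 cycles = $31 per cycle.
Year 1: 574 × $31 = $17,794. Book value $667,017.
Year 2: 3,741 × $31 = $115,971. Book value $551,046.
Year 3: 3,210 × $31 = $99,510. Book value $451,536.
Year 4: 5,833 × $31 = $180,823. Book value $270,713.
Year 5: 2,319 × $31 = $71,889. Book value $198,824.
Year 6: 1,848 × $31 = $57,288. Book value $141,536.
Year 7: 3,656 × $31 = $113,336. Book value $28,200.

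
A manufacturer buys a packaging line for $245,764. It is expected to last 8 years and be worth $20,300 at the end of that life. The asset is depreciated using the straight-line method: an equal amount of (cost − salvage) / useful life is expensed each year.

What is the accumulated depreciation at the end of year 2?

$56,366

Depreciable base = $245,764 − $20,300 = $225,464.
Annual expense = $225,464 / 8 = $28,183.
End of year 1: book value $217,581.
End of year 2: book value $189,398.
Accumulated through year 2 = $245,764 − $189,398 = $56,366.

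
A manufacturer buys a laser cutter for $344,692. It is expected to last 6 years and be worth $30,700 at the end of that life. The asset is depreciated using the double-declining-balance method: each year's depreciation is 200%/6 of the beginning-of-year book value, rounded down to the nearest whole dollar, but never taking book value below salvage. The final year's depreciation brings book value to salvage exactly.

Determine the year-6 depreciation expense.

$14,692

Depreciable base = $344,692 − $30,700 = $313,992.
Year 1: ⌊$344,692 × 200%/6⌋ = $114,897. Book value $229,795.
Year 2: ⌊$229,795 × 200%/6⌋ = $76,598. Book value $153,197.
Year 3: ⌊$153,197 × 200%/6⌋ = $51,065. Book value $102,132.
Year 4: ⌊$102,132 × 200%/6⌋ = $34,044. Book value $68,088.
Year 5: ⌊$68,088 × 200%/6⌋ = $22,696. Book value $45,392.
Year 6 (final): $45,392 − $30,700 = $14,692. Book value $30,700.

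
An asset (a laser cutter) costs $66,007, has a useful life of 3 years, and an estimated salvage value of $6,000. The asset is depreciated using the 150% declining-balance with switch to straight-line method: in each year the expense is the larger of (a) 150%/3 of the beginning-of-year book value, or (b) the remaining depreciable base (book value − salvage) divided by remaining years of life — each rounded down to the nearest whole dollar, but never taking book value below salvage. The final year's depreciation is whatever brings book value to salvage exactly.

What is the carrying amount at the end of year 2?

Depreciable base = $66,007 − $6,000 = $60,007.
Year 1: DB = ⌊$66,007 × 150%/3⌋ = $33,003; SL = ⌊$60,007/3⌋ = $20,002 → take DB $33,003. Book value $33,004.
Year 2: DB = ⌊$33,004 × 150%/3⌋ = $16,502; SL = ⌊$27,004/2⌋ = $13,502 → take DB $16,502. Book value $16,502.

$16,502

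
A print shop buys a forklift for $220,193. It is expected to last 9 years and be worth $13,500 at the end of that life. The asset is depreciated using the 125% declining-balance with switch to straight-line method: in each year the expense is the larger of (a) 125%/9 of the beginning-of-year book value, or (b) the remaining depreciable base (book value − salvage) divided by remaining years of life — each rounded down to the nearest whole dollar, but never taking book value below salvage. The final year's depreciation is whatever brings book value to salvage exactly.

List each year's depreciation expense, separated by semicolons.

$30,582; $26,334; $22,677; $21,183; $21,183; $21,183; $21,183; $21,184; $21,184

Depreciable base = $220,193 − $13,500 = $206,693.
Year 1: DB = ⌊$220,193 × 125%/9⌋ = $30,582; SL = ⌊$206,693/9⌋ = $22,965 → take DB $30,582. Book value $189,611.
Year 2: DB = ⌊$189,611 × 125%/9⌋ = $26,334; SL = ⌊$176,111/8⌋ = $22,013 → take DB $26,334. Book value $163,277.
Year 3: DB = ⌊$163,277 × 125%/9⌋ = $22,677; SL = ⌊$149,777/7⌋ = $21,396 → take DB $22,677. Book value $140,600.
Year 4: DB = ⌊$140,600 × 125%/9⌋ = $19,527; SL = ⌊$127,100/6⌋ = $21,183 → take SL $21,183. Book value $119,417.
Year 5: DB = ⌊$119,417 × 125%/9⌋ = $16,585; SL = ⌊$105,917/5⌋ = $21,183 → take SL $21,183. Book value $98,234.
Year 6: DB = ⌊$98,234 × 125%/9⌋ = $13,643; SL = ⌊$84,734/4⌋ = $21,183 → take SL $21,183. Book value $77,051.
Year 7: DB = ⌊$77,051 × 125%/9⌋ = $10,701; SL = ⌊$63,551/3⌋ = $21,183 → take SL $21,183. Book value $55,868.
Year 8: DB = ⌊$55,868 × 125%/9⌋ = $7,759; SL = ⌊$42,368/2⌋ = $21,184 → take SL $21,184. Book value $34,684.
Year 9 (final): $34,684 − $13,500 = $21,184. Book value $13,500.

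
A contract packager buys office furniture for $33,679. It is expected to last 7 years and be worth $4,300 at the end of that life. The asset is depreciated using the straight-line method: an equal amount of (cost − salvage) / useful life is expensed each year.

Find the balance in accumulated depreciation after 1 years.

Depreciable base = $33,679 − $4,300 = $29,379.
Annual expense = $29,379 / 7 = $4,197.
End of year 1: book value $29,482.
Accumulated through year 1 = $33,679 − $29,482 = $4,197.

$4,197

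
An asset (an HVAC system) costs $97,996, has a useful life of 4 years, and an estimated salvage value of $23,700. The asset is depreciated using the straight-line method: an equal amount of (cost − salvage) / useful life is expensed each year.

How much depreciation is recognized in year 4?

$18,574

Depreciable base = $97,996 − $23,700 = $74,296.
Annual expense = $74,296 / 4 = $18,574.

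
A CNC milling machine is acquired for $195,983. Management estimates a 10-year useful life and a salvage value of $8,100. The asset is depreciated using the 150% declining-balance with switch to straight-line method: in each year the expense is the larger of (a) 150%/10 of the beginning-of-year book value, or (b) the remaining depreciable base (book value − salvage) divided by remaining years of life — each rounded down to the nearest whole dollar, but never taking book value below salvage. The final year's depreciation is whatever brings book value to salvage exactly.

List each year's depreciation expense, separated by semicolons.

$29,397; $24,987; $21,239; $18,054; $15,701; $15,701; $15,701; $15,701; $15,701; $15,701

Depreciable base = $195,983 − $8,100 = $187,883.
Year 1: DB = ⌊$195,983 × 150%/10⌋ = $29,397; SL = ⌊$187,883/10⌋ = $18,788 → take DB $29,397. Book value $166,586.
Year 2: DB = ⌊$166,586 × 150%/10⌋ = $24,987; SL = ⌊$158,486/9⌋ = $17,609 → take DB $24,987. Book value $141,599.
Year 3: DB = ⌊$141,599 × 150%/10⌋ = $21,239; SL = ⌊$133,499/8⌋ = $16,687 → take DB $21,239. Book value $120,360.
Year 4: DB = ⌊$120,360 × 150%/10⌋ = $18,054; SL = ⌊$112,260/7⌋ = $16,037 → take DB $18,054. Book value $102,306.
Year 5: DB = ⌊$102,306 × 150%/10⌋ = $15,345; SL = ⌊$94,206/6⌋ = $15,701 → take SL $15,701. Book value $86,605.
Year 6: DB = ⌊$86,605 × 150%/10⌋ = $12,990; SL = ⌊$78,505/5⌋ = $15,701 → take SL $15,701. Book value $70,904.
Year 7: DB = ⌊$70,904 × 150%/10⌋ = $10,635; SL = ⌊$62,804/4⌋ = $15,701 → take SL $15,701. Book value $55,203.
Year 8: DB = ⌊$55,203 × 150%/10⌋ = $8,280; SL = ⌊$47,103/3⌋ = $15,701 → take SL $15,701. Book value $39,502.
Year 9: DB = ⌊$39,502 × 150%/10⌋ = $5,925; SL = ⌊$31,402/2⌋ = $15,701 → take SL $15,701. Book value $23,801.
Year 10 (final): $23,801 − $8,100 = $15,701. Book value $8,100.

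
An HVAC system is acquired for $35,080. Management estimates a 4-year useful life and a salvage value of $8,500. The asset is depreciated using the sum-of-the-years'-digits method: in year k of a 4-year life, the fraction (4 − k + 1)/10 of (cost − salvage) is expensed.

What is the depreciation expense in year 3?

$5,316

Depreciable base = $35,080 − $8,500 = $26,580.
Sum of the years' digits = 4+3+2+1 = 10.
Year 1: $26,580 × 4/10 = $10,632. Book value $24,448.
Year 2: $26,580 × 3/10 = $7,974. Book value $16,474.
Year 3: $26,580 × 2/10 = $5,316. Book value $11,158.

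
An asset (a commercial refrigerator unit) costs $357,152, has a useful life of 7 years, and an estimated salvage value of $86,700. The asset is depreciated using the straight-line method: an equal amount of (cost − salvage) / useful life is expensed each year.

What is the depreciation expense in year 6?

$38,636

Depreciable base = $357,152 − $86,700 = $270,452.
Annual expense = $270,452 / 7 = $38,636.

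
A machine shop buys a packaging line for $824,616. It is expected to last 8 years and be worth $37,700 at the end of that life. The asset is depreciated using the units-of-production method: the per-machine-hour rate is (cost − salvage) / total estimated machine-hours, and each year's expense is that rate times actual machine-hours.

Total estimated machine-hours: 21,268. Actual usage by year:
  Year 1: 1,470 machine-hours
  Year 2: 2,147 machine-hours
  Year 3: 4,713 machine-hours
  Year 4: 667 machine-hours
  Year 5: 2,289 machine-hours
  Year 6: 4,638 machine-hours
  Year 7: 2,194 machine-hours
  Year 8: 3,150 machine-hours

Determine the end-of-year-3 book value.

$516,406

Depreciable base = $824,616 − $37,700 = $786,916.
Rate = $786,916 / 21,268 machine-hours = $37 per machine-hour.
Year 1: 1,470 × $37 = $54,390. Book value $770,226.
Year 2: 2,147 × $37 = $79,439. Book value $690,787.
Year 3: 4,713 × $37 = $174,381. Book value $516,406.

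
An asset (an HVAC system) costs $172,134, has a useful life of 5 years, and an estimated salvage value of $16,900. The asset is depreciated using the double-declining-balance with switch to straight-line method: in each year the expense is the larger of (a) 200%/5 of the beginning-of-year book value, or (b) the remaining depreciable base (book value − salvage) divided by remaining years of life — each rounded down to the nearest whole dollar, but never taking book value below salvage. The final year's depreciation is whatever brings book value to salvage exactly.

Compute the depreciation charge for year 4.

Depreciable base = $172,134 − $16,900 = $155,234.
Year 1: DB = ⌊$172,134 × 200%/5⌋ = $68,853; SL = ⌊$155,234/5⌋ = $31,046 → take DB $68,853. Book value $103,281.
Year 2: DB = ⌊$103,281 × 200%/5⌋ = $41,312; SL = ⌊$86,381/4⌋ = $21,595 → take DB $41,312. Book value $61,969.
Year 3: DB = ⌊$61,969 × 200%/5⌋ = $24,787; SL = ⌊$45,069/3⌋ = $15,023 → take DB $24,787. Book value $37,182.
Year 4: DB = ⌊$37,182 × 200%/5⌋ = $14,872; SL = ⌊$20,282/2⌋ = $10,141 → take DB $14,872. Book value $22,310.

$14,872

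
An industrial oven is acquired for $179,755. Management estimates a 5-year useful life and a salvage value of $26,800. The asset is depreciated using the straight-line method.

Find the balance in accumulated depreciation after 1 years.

$30,591

Depreciable base = $179,755 − $26,800 = $152,955.
Annual expense = $152,955 / 5 = $30,591.
End of year 1: book value $149,164.
Accumulated through year 1 = $179,755 − $149,164 = $30,591.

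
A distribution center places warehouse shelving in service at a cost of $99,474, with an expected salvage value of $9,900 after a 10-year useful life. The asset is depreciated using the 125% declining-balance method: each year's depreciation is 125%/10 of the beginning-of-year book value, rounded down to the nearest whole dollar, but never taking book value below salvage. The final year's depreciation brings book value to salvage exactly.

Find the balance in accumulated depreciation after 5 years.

Depreciable base = $99,474 − $9,900 = $89,574.
Year 1: ⌊$99,474 × 125%/10⌋ = $12,434. Book value $87,040.
Year 2: ⌊$87,040 × 125%/10⌋ = $10,880. Book value $76,160.
Year 3: ⌊$76,160 × 125%/10⌋ = $9,520. Book value $66,640.
Year 4: ⌊$66,640 × 125%/10⌋ = $8,330. Book value $58,310.
Year 5: ⌊$58,310 × 125%/10⌋ = $7,288. Book value $51,022.
Accumulated through year 5 = $99,474 − $51,022 = $48,452.

$48,452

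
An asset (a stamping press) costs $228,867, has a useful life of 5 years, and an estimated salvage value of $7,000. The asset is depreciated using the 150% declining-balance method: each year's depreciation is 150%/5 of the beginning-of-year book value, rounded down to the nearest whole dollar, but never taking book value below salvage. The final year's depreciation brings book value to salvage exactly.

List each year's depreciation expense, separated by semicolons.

$68,660; $48,062; $33,643; $23,550; $47,952

Depreciable base = $228,867 − $7,000 = $221,867.
Year 1: ⌊$228,867 × 150%/5⌋ = $68,660. Book value $160,207.
Year 2: ⌊$160,207 × 150%/5⌋ = $48,062. Book value $112,145.
Year 3: ⌊$112,145 × 150%/5⌋ = $33,643. Book value $78,502.
Year 4: ⌊$78,502 × 150%/5⌋ = $23,550. Book value $54,952.
Year 5 (final): $54,952 − $7,000 = $47,952. Book value $7,000.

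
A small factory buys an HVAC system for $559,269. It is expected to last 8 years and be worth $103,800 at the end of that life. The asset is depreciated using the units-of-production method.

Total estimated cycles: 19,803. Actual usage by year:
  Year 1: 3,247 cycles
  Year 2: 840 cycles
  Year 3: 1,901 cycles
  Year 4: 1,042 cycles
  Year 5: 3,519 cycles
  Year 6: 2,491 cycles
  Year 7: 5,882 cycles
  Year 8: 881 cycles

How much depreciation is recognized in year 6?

$57,293

Depreciable base = $559,269 − $103,800 = $455,469.
Rate = $455,469 / 19,803 cycles = $23 per cycle.
Year 1: 3,247 × $23 = $74,681. Book value $484,588.
Year 2: 840 × $23 = $19,320. Book value $465,268.
Year 3: 1,901 × $23 = $43,723. Book value $421,545.
Year 4: 1,042 × $23 = $23,966. Book value $397,579.
Year 5: 3,519 × $23 = $80,937. Book value $316,642.
Year 6: 2,491 × $23 = $57,293. Book value $259,349.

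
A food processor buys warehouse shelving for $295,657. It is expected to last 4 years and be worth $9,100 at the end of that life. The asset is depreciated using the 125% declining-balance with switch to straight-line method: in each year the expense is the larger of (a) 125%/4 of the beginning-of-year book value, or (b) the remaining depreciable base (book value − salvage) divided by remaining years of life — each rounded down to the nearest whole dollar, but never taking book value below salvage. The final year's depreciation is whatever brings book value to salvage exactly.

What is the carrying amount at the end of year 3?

Depreciable base = $295,657 − $9,100 = $286,557.
Year 1: DB = ⌊$295,657 × 125%/4⌋ = $92,392; SL = ⌊$286,557/4⌋ = $71,639 → take DB $92,392. Book value $203,265.
Year 2: DB = ⌊$203,265 × 125%/4⌋ = $63,520; SL = ⌊$194,165/3⌋ = $64,721 → take SL $64,721. Book value $138,544.
Year 3: DB = ⌊$138,544 × 125%/4⌋ = $43,295; SL = ⌊$129,444/2⌋ = $64,722 → take SL $64,722. Book value $73,822.

$73,822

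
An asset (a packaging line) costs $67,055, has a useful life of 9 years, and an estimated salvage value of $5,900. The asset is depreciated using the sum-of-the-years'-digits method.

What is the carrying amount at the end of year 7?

Depreciable base = $67,055 − $5,900 = $61,155.
Sum of the years' digits = 9+8+7+6+5+4+3+2+1 = 45.
Year 1: $61,155 × 9/45 = $12,231. Book value $54,824.
Year 2: $61,155 × 8/45 = $10,872. Book value $43,952.
Year 3: $61,155 × 7/45 = $9,513. Book value $34,439.
Year 4: $61,155 × 6/45 = $8,154. Book value $26,285.
Year 5: $61,155 × 5/45 = $6,795. Book value $19,490.
Year 6: $61,155 × 4/45 = $5,436. Book value $14,054.
Year 7: $61,155 × 3/45 = $4,077. Book value $9,977.

$9,977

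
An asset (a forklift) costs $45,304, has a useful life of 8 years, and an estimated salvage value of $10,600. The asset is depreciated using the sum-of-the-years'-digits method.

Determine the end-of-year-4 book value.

Depreciable base = $45,304 − $10,600 = $34,704.
Sum of the years' digits = 8+7+6+5+4+3+2+1 = 36.
Year 1: $34,704 × 8/36 = $7,712. Book value $37,592.
Year 2: $34,704 × 7/36 = $6,748. Book value $30,844.
Year 3: $34,704 × 6/36 = $5,784. Book value $25,060.
Year 4: $34,704 × 5/36 = $4,820. Book value $20,240.

$20,240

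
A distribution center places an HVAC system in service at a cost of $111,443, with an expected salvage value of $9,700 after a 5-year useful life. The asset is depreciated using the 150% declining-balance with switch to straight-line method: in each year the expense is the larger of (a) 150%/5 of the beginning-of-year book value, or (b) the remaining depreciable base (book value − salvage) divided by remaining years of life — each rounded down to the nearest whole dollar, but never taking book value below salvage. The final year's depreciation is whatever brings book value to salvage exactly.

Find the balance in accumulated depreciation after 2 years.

Depreciable base = $111,443 − $9,700 = $101,743.
Year 1: DB = ⌊$111,443 × 150%/5⌋ = $33,432; SL = ⌊$101,743/5⌋ = $20,348 → take DB $33,432. Book value $78,011.
Year 2: DB = ⌊$78,011 × 150%/5⌋ = $23,403; SL = ⌊$68,311/4⌋ = $17,077 → take DB $23,403. Book value $54,608.
Accumulated through year 2 = $111,443 − $54,608 = $56,835.

$56,835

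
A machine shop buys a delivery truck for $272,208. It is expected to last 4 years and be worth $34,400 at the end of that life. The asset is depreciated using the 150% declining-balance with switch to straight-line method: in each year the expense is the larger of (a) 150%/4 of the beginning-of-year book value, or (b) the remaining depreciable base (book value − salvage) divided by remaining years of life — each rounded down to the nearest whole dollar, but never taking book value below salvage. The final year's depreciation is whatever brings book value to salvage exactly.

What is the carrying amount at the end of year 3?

$66,458

Depreciable base = $272,208 − $34,400 = $237,808.
Year 1: DB = ⌊$272,208 × 150%/4⌋ = $102,078; SL = ⌊$237,808/4⌋ = $59,452 → take DB $102,078. Book value $170,130.
Year 2: DB = ⌊$170,130 × 150%/4⌋ = $63,798; SL = ⌊$135,730/3⌋ = $45,243 → take DB $63,798. Book value $106,332.
Year 3: DB = ⌊$106,332 × 150%/4⌋ = $39,874; SL = ⌊$71,932/2⌋ = $35,966 → take DB $39,874. Book value $66,458.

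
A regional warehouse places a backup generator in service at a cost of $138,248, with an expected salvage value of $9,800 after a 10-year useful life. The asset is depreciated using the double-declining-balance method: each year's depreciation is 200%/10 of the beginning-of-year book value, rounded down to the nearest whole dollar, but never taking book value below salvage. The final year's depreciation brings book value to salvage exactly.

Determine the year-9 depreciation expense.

$4,639

Depreciable base = $138,248 − $9,800 = $128,448.
Year 1: ⌊$138,248 × 200%/10⌋ = $27,649. Book value $110,599.
Year 2: ⌊$110,599 × 200%/10⌋ = $22,119. Book value $88,480.
Year 3: ⌊$88,480 × 200%/10⌋ = $17,696. Book value $70,784.
Year 4: ⌊$70,784 × 200%/10⌋ = $14,156. Book value $56,628.
Year 5: ⌊$56,628 × 200%/10⌋ = $11,325. Book value $45,303.
Year 6: ⌊$45,303 × 200%/10⌋ = $9,060. Book value $36,243.
Year 7: ⌊$36,243 × 200%/10⌋ = $7,248. Book value $28,995.
Year 8: ⌊$28,995 × 200%/10⌋ = $5,799. Book value $23,196.
Year 9: ⌊$23,196 × 200%/10⌋ = $4,639. Book value $18,557.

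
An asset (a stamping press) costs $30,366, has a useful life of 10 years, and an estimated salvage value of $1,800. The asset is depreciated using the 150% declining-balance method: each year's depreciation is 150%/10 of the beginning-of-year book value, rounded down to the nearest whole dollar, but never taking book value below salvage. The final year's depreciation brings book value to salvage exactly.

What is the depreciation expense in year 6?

Depreciable base = $30,366 − $1,800 = $28,566.
Year 1: ⌊$30,366 × 150%/10⌋ = $4,554. Book value $25,812.
Year 2: ⌊$25,812 × 150%/10⌋ = $3,871. Book value $21,941.
Year 3: ⌊$21,941 × 150%/10⌋ = $3,291. Book value $18,650.
Year 4: ⌊$18,650 × 150%/10⌋ = $2,797. Book value $15,853.
Year 5: ⌊$15,853 × 150%/10⌋ = $2,377. Book value $13,476.
Year 6: ⌊$13,476 × 150%/10⌋ = $2,021. Book value $11,455.

$2,021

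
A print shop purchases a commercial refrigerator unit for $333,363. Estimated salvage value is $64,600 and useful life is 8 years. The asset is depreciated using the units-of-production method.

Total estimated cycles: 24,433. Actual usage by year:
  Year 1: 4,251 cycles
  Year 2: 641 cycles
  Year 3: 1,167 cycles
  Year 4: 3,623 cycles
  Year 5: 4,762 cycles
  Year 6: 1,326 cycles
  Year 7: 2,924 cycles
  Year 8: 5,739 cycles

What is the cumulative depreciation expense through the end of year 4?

Depreciable base = $333,363 − $64,600 = $268,763.
Rate = $268,763 / 24,433 cycles = $11 per cycle.
Year 1: 4,251 × $11 = $46,761. Book value $286,602.
Year 2: 641 × $11 = $7,051. Book value $279,551.
Year 3: 1,167 × $11 = $12,837. Book value $266,714.
Year 4: 3,623 × $11 = $39,853. Book value $226,861.
Accumulated through year 4 = $333,363 − $226,861 = $106,502.

$106,502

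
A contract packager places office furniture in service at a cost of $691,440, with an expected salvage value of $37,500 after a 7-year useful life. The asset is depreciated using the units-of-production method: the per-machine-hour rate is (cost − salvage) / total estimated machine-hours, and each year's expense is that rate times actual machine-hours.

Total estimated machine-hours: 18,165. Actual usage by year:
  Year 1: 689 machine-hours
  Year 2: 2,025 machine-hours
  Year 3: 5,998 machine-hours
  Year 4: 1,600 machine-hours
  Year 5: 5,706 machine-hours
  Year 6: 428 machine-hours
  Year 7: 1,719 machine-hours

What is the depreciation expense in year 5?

$205,416

Depreciable base = $691,440 − $37,500 = $653,940.
Rate = $653,940 / 18,165 machine-hours = $36 per machine-hour.
Year 1: 689 × $36 = $24,804. Book value $666,636.
Year 2: 2,025 × $36 = $72,900. Book value $593,736.
Year 3: 5,998 × $36 = $215,928. Book value $377,808.
Year 4: 1,600 × $36 = $57,600. Book value $320,208.
Year 5: 5,706 × $36 = $205,416. Book value $114,792.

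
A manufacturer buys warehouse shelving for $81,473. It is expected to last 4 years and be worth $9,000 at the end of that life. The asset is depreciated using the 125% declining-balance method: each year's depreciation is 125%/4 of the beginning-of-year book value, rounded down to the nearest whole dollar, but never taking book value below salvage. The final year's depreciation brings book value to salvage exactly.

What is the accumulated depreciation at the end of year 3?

$54,998

Depreciable base = $81,473 − $9,000 = $72,473.
Year 1: ⌊$81,473 × 125%/4⌋ = $25,460. Book value $56,013.
Year 2: ⌊$56,013 × 125%/4⌋ = $17,504. Book value $38,509.
Year 3: ⌊$38,509 × 125%/4⌋ = $12,034. Book value $26,475.
Accumulated through year 3 = $81,473 − $26,475 = $54,998.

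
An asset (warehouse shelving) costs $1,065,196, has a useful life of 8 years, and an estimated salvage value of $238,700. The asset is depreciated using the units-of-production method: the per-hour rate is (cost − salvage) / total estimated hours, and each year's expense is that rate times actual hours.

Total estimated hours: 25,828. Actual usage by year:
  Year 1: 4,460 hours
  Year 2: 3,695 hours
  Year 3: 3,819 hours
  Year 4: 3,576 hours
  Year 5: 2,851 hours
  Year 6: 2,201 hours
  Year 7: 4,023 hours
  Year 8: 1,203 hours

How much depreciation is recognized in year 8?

$38,496

Depreciable base = $1,065,196 − $238,700 = $826,496.
Rate = $826,496 / 25,828 hours = $32 per hour.
Year 1: 4,460 × $32 = $142,720. Book value $922,476.
Year 2: 3,695 × $32 = $118,240. Book value $804,236.
Year 3: 3,819 × $32 = $122,208. Book value $682,028.
Year 4: 3,576 × $32 = $114,432. Book value $567,596.
Year 5: 2,851 × $32 = $91,232. Book value $476,364.
Year 6: 2,201 × $32 = $70,432. Book value $405,932.
Year 7: 4,023 × $32 = $128,736. Book value $277,196.
Year 8: 1,203 × $32 = $38,496. Book value $238,700.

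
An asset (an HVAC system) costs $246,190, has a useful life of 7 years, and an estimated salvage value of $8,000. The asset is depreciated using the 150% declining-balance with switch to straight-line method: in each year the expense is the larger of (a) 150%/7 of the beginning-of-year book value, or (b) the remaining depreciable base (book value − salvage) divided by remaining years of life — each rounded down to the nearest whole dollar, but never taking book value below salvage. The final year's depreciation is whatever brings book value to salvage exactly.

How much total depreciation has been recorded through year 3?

Depreciable base = $246,190 − $8,000 = $238,190.
Year 1: DB = ⌊$246,190 × 150%/7⌋ = $52,755; SL = ⌊$238,190/7⌋ = $34,027 → take DB $52,755. Book value $193,435.
Year 2: DB = ⌊$193,435 × 150%/7⌋ = $41,450; SL = ⌊$185,435/6⌋ = $30,905 → take DB $41,450. Book value $151,985.
Year 3: DB = ⌊$151,985 × 150%/7⌋ = $32,568; SL = ⌊$143,985/5⌋ = $28,797 → take DB $32,568. Book value $119,417.
Accumulated through year 3 = $246,190 − $119,417 = $126,773.

$126,773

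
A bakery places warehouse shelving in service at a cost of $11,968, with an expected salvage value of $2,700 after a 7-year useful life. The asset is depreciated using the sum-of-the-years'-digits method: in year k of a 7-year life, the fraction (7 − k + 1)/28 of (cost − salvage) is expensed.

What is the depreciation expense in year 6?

Depreciable base = $11,968 − $2,700 = $9,268.
Sum of the years' digits = 7+6+5+4+3+2+1 = 28.
Year 1: $9,268 × 7/28 = $2,317. Book value $9,651.
Year 2: $9,268 × 6/28 = $1,986. Book value $7,665.
Year 3: $9,268 × 5/28 = $1,655. Book value $6,010.
Year 4: $9,268 × 4/28 = $1,324. Book value $4,686.
Year 5: $9,268 × 3/28 = $993. Book value $3,693.
Year 6: $9,268 × 2/28 = $662. Book value $3,031.

$662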